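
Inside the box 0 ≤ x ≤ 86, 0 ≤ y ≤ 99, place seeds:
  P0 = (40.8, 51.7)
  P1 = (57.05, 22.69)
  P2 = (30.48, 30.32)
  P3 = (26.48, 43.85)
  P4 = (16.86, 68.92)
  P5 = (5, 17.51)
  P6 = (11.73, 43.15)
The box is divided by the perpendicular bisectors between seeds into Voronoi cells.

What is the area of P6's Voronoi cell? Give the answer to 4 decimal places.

Area of P6's cell: 502.4413

1. box [0,86]×[0,99]: [(0, 0) (86, 0) (86, 99) (0, 99)]
2. ⊥bis P6·P0 via (26.265,47.425): [(0, 0) (40.2135, 0) (11.0959, 99) (0, 99)]  |A|=2539.8159
3. ⊥bis P6·P1 via (34.39,32.92): [(0, 0) (19.5281, 0) (32.0534, 27.7444) (11.0959, 99) (0, 99)]  |A|=2252.8633
4. ⊥bis P6·P2 via (21.105,36.735): [(0, 5.8918) (26.9128, 45.2226) (11.0959, 99) (0, 99)]  |A|=1551.2542
5. ⊥bis P6·P3 via (19.105,43.5): [(0, 5.8918) (19.5349, 34.4405) (17.5053, 77.208) (11.0959, 99) (0, 99)]  |A|=1382.5468
6. ⊥bis P6·P4 via (14.295,56.035): [(0, 58.8807) (0, 5.8918) (19.5349, 34.4405) (18.5503, 55.1879)]  |A|=708.1854
7. ⊥bis P6·P5 via (8.365,30.33): [(0, 58.8807) (0, 32.5256) (15.4498, 28.4704) (19.5349, 34.4405) (18.5503, 55.1879)]  |A|=502.4413
8. canonical 5-gon: [(0, 58.8807) (0, 32.5256) (15.4498, 28.4704) (19.5349, 34.4405) (18.5503, 55.1879)]
9. shoelace: 502.4413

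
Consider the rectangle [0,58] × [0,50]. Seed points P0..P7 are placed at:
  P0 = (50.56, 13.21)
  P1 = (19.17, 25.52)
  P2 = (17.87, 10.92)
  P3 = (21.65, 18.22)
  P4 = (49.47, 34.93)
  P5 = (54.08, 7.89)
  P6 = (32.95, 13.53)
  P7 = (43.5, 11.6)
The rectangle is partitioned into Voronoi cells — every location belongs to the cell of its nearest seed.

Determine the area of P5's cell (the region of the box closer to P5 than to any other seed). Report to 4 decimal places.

Area of P5's cell: 119.8318

1. box [0,58]×[0,50]: [(0, 0) (58, 0) (58, 50) (0, 50)]
2. ⊥bis P5·P0 via (52.32,10.55): [(36.3751, 0) (58, 0) (58, 14.3082)]  |A|=154.7066
3. ⊥bis P5·P1 via (36.625,16.705): [(36.3751, 0) (58, 0) (58, 14.3082)]  |A|=154.7066
4. ⊥bis P5·P2 via (35.975,9.405): [(36.3751, 0) (58, 0) (58, 14.3082)]  |A|=154.7066
5. ⊥bis P5·P3 via (37.865,13.055): [(36.3751, 0) (58, 0) (58, 14.3082)]  |A|=154.7066
6. ⊥bis P5·P4 via (51.775,21.41): [(36.3751, 0) (58, 0) (58, 14.3082)]  |A|=154.7066
7. ⊥bis P5·P6 via (43.515,10.71): [(41.5746, 3.4402) (40.6563, 0) (58, 0) (58, 14.3082)]  |A|=147.3424
8. ⊥bis P5·P7 via (48.79,9.745): [(48.0911, 7.7519) (45.3728, 0) (58, 0) (58, 14.3082)]  |A|=119.8318
9. canonical 4-gon: [(48.0911, 7.7519) (45.3728, 0) (58, 0) (58, 14.3082)]
10. shoelace: 119.8318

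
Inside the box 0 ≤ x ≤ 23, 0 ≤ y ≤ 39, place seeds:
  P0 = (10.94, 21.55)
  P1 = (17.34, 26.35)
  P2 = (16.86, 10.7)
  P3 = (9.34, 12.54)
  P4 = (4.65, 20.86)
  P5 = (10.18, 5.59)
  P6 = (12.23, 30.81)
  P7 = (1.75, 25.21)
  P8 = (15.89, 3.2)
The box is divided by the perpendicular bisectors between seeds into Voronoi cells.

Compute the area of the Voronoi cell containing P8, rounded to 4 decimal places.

Area of P8's cell: 69.4111

1. box [0,23]×[0,39]: [(0, 0) (23, 0) (23, 39) (0, 39)]
2. ⊥bis P8·P0 via (13.415,12.375): [(0, 8.7562) (0, 0) (23, 0) (23, 14.9606)]  |A|=272.7437
3. ⊥bis P8·P1 via (16.615,14.775): [(21.2384, 14.4854) (0, 8.7562) (0, 0) (23, 0) (23, 14.3751)]  |A|=272.2279
4. ⊥bis P8·P2 via (16.375,6.95): [(0.7808, 8.9669) (0, 8.7562) (0, 0) (23, 0) (23, 6.0932)]  |A|=174.2299
5. ⊥bis P8·P3 via (12.615,7.87): [(12.0929, 7.5038) (1.3927, 0) (23, 0) (23, 6.0932)]  |A|=114.2981
6. ⊥bis P8·P4 via (10.27,12.03): [(12.0929, 7.5038) (1.3927, 0) (23, 0) (23, 6.0932)]  |A|=114.2981
7. ⊥bis P8·P5 via (13.035,4.395): [(14.221, 7.2286) (11.1954, 0) (23, 0) (23, 6.0932)]  |A|=69.4111
8. ⊥bis P8·P6 via (14.06,17.005): [(14.221, 7.2286) (11.1954, 0) (23, 0) (23, 6.0932)]  |A|=69.4111
9. ⊥bis P8·P7 via (8.82,14.205): [(14.221, 7.2286) (11.1954, 0) (23, 0) (23, 6.0932)]  |A|=69.4111
10. canonical 4-gon: [(14.221, 7.2286) (11.1954, 0) (23, 0) (23, 6.0932)]
11. shoelace: 69.4111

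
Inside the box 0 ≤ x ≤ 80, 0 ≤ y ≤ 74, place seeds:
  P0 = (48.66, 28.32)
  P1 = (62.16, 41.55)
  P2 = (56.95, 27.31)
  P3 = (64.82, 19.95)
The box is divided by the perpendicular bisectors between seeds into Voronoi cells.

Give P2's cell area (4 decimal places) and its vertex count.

1. box [0,80]×[0,74]: [(0, 0) (80, 0) (80, 74) (0, 74)]
2. ⊥bis P2·P0 via (52.805,27.815): [(49.4162, 0) (80, 0) (80, 74) (58.4319, 74)]  |A|=1929.621
3. ⊥bis P2·P1 via (59.555,34.43): [(53.8646, 36.512) (49.4162, 0) (80, 0) (80, 26.9498)]  |A|=910.509
4. ⊥bis P2·P3 via (60.885,23.63): [(68.0712, 31.3142) (53.8646, 36.512) (51.0085, 13.0691)]  |A|=173.945
5. canonical 3-gon: [(68.0712, 31.3142) (53.8646, 36.512) (51.0085, 13.0691)]
6. shoelace: 173.945

Area of P2's cell: 173.9450 (3 vertices)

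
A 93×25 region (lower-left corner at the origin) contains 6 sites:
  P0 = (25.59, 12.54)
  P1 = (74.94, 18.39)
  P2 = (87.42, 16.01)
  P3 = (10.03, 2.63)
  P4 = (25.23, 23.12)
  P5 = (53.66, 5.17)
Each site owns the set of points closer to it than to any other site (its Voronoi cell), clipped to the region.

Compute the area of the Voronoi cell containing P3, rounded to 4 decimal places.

1. box [0,93]×[0,25]: [(0, 0) (93, 0) (93, 25) (0, 25)]
2. ⊥bis P3·P0 via (17.81,7.585): [(0, 0) (22.6408, 0) (6.7186, 25) (0, 25)]  |A|=366.9922
3. ⊥bis P3·P1 via (42.485,10.51): [(0, 0) (22.6408, 0) (6.7186, 25) (0, 25)]  |A|=366.9922
4. ⊥bis P3·P2 via (48.725,9.32): [(0, 0) (22.6408, 0) (6.7186, 25) (0, 25)]  |A|=366.9922
5. ⊥bis P3·P4 via (17.63,12.875): [(0, 0) (22.6408, 0) (11.5847, 17.3596) (1.2852, 25) (0, 25)]  |A|=346.2355
6. ⊥bis P3·P5 via (31.845,3.9): [(0, 0) (22.6408, 0) (11.5847, 17.3596) (1.2852, 25) (0, 25)]  |A|=346.2355
7. canonical 5-gon: [(0, 0) (22.6408, 0) (11.5847, 17.3596) (1.2852, 25) (0, 25)]
8. shoelace: 346.2355

Area of P3's cell: 346.2355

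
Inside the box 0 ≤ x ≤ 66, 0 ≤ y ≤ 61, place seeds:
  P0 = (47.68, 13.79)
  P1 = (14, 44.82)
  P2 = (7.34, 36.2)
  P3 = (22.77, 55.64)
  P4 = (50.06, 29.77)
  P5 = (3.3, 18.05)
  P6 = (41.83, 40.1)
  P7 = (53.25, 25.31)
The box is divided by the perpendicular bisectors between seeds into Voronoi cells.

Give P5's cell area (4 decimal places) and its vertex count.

Area of P5's cell: 639.2433 (4 vertices)

1. box [0,66]×[0,61]: [(0, 0) (66, 0) (66, 61) (0, 61)]
2. ⊥bis P5·P0 via (25.49,15.92): [(0, 0) (23.9619, 0) (29.8172, 61) (0, 61)]  |A|=1640.2609
3. ⊥bis P5·P1 via (8.65,31.435): [(0, 34.8924) (0, 0) (23.9619, 0) (26.302, 24.3795)]  |A|=750.9591
4. ⊥bis P5·P2 via (5.32,27.125): [(0, 28.3092) (0, 0) (23.9619, 0) (26.1211, 22.4949)]  |A|=639.2433
5. ⊥bis P5·P3 via (13.035,36.845): [(0, 28.3092) (0, 0) (23.9619, 0) (26.1211, 22.4949)]  |A|=639.2433
6. ⊥bis P5·P4 via (26.68,23.91): [(0, 28.3092) (0, 0) (23.9619, 0) (26.1211, 22.4949)]  |A|=639.2433
7. ⊥bis P5·P6 via (22.565,29.075): [(0, 28.3092) (0, 0) (23.9619, 0) (26.1211, 22.4949)]  |A|=639.2433
8. ⊥bis P5·P7 via (28.275,21.68): [(0, 28.3092) (0, 0) (23.9619, 0) (26.1211, 22.4949)]  |A|=639.2433
9. canonical 4-gon: [(0, 28.3092) (0, 0) (23.9619, 0) (26.1211, 22.4949)]
10. shoelace: 639.2433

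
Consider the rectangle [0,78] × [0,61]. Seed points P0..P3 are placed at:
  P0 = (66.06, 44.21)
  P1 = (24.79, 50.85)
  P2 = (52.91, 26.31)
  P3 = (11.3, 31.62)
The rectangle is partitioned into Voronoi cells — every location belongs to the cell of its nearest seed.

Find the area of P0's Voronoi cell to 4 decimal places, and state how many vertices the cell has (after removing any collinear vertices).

1. box [0,78]×[0,61]: [(0, 0) (78, 0) (78, 61) (0, 61)]
2. ⊥bis P0·P1 via (45.425,47.53): [(37.7778, 0) (78, 0) (78, 61) (47.5922, 61)]  |A|=2154.2141
3. ⊥bis P0·P2 via (59.485,35.26): [(45.1457, 45.7942) (78, 21.6582) (78, 61) (47.5922, 61)]  |A|=877.4612
4. ⊥bis P0·P3 via (38.68,37.915): [(45.1457, 45.7942) (78, 21.6582) (78, 61) (47.5922, 61)]  |A|=877.4612
5. canonical 4-gon: [(45.1457, 45.7942) (78, 21.6582) (78, 61) (47.5922, 61)]
6. shoelace: 877.4612

Area of P0's cell: 877.4612 (4 vertices)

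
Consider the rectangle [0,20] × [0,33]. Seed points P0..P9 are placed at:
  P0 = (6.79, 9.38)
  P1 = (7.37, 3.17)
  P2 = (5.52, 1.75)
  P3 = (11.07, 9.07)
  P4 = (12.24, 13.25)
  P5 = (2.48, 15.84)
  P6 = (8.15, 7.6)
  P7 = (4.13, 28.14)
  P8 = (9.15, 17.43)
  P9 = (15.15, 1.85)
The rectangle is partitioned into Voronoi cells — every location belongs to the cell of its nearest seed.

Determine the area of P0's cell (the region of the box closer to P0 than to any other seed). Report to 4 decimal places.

Area of P0's cell: 45.4323

1. box [0,20]×[0,33]: [(0, 0) (20, 0) (20, 33) (0, 33)]
2. ⊥bis P0·P1 via (7.08,6.275): [(0, 5.6137) (20, 7.4817) (20, 33) (0, 33)]  |A|=529.0456
3. ⊥bis P0·P2 via (6.155,5.565): [(0, 6.5895) (3.7551, 5.9645) (20, 7.4817) (20, 33) (0, 33)]  |A|=527.2136
4. ⊥bis P0·P3 via (8.93,9.225): [(0, 6.5895) (3.7551, 5.9645) (8.7275, 6.4289) (10.652, 33) (0, 33)]  |A|=259.1926
5. ⊥bis P0·P4 via (9.515,11.315): [(0, 24.7147) (0, 6.5895) (3.7551, 5.9645) (8.7275, 6.4289) (9.1215, 11.8691)]  |A|=108.862
6. ⊥bis P0·P5 via (4.635,12.61): [(7.3223, 14.4029) (0, 9.5176) (0, 6.5895) (3.7551, 5.9645) (8.7275, 6.4289) (9.1215, 11.8691)]  |A|=53.2233
7. ⊥bis P0·P6 via (7.47,8.49): [(7.3223, 14.4029) (0, 9.5176) (0, 6.5895) (3.7551, 5.9645) (4.2215, 6.008) (8.9592, 9.6278) (9.1215, 11.8691)]  |A|=46.065
8. ⊥bis P0·P7 via (5.46,18.76): [(7.3223, 14.4029) (0, 9.5176) (0, 6.5895) (3.7551, 5.9645) (4.2215, 6.008) (8.9592, 9.6278) (9.1215, 11.8691)]  |A|=46.065
9. ⊥bis P0·P8 via (7.97,13.405): [(8.0469, 13.3824) (6.4809, 13.8416) (0, 9.5176) (0, 6.5895) (3.7551, 5.9645) (4.2215, 6.008) (8.9592, 9.6278) (9.1215, 11.8691)]  |A|=45.4323
10. ⊥bis P0·P9 via (10.97,5.615): [(8.0469, 13.3824) (6.4809, 13.8416) (0, 9.5176) (0, 6.5895) (3.7551, 5.9645) (4.2215, 6.008) (8.9592, 9.6278) (9.1215, 11.8691)]  |A|=45.4323
11. canonical 8-gon: [(8.0469, 13.3824) (6.4809, 13.8416) (0, 9.5176) (0, 6.5895) (3.7551, 5.9645) (4.2215, 6.008) (8.9592, 9.6278) (9.1215, 11.8691)]
12. shoelace: 45.4323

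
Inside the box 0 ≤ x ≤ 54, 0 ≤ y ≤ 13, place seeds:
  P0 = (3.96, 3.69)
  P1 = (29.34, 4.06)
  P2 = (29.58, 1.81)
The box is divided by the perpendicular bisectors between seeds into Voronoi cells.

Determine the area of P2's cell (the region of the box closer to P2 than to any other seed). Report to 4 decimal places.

1. box [0,54]×[0,13]: [(0, 0) (54, 0) (54, 13) (0, 13)]
2. ⊥bis P2·P0 via (16.77,2.75): [(16.5682, 0) (54, 0) (54, 13) (17.5221, 13)]  |A|=480.4127
3. ⊥bis P2·P1 via (29.46,2.935): [(16.6836, 1.5722) (16.5682, 0) (54, 0) (54, 5.5526)]  |A|=133.0264
4. canonical 4-gon: [(16.6836, 1.5722) (16.5682, 0) (54, 0) (54, 5.5526)]
5. shoelace: 133.0264

Area of P2's cell: 133.0264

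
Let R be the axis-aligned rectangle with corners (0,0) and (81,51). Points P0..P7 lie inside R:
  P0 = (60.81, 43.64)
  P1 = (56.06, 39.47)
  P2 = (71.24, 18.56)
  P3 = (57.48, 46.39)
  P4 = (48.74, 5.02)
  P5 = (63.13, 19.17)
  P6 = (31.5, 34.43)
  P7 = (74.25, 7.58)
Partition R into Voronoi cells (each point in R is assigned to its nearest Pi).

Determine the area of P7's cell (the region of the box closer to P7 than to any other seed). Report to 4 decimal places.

Area of P7's cell: 235.9228

1. box [0,81]×[0,51]: [(0, 0) (81, 0) (81, 51) (0, 51)]
2. ⊥bis P7·P0 via (67.53,25.61): [(0, 0.4407) (0, 0) (81, 0) (81, 30.6304)]  |A|=1258.3828
3. ⊥bis P7·P1 via (65.155,23.525): [(71.2243, 26.9869) (23.9119, 0) (81, 0) (81, 30.6304)]  |A|=920.0331
4. ⊥bis P7·P2 via (72.745,13.07): [(25.0677, 0) (81, 0) (81, 15.333)]  |A|=428.8043
5. ⊥bis P7·P3 via (65.865,26.985): [(25.0677, 0) (81, 0) (81, 15.333)]  |A|=428.8043
6. ⊥bis P7·P4 via (61.495,6.3): [(61.135, 9.8873) (62.1272, 0) (81, 0) (81, 15.333)]  |A|=245.5952
7. ⊥bis P7·P5 via (68.69,13.375): [(66.6229, 11.3917) (61.4793, 6.4567) (62.1272, 0) (81, 0) (81, 15.333)]  |A|=235.9228
8. ⊥bis P7·P6 via (52.875,21.005): [(66.6229, 11.3917) (61.4793, 6.4567) (62.1272, 0) (81, 0) (81, 15.333)]  |A|=235.9228
9. canonical 5-gon: [(66.6229, 11.3917) (61.4793, 6.4567) (62.1272, 0) (81, 0) (81, 15.333)]
10. shoelace: 235.9228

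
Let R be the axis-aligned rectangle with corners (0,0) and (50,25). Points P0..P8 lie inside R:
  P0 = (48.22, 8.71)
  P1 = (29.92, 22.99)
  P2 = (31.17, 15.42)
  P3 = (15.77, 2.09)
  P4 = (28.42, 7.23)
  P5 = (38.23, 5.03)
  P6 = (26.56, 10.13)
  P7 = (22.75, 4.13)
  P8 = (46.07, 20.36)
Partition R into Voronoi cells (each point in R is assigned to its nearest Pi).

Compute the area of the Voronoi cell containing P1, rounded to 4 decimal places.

1. box [0,50]×[0,25]: [(0, 0) (50, 0) (50, 25) (0, 25)]
2. ⊥bis P1·P0 via (39.07,15.85): [(0, 0) (26.7018, 0) (46.21, 25) (0, 25)]  |A|=911.3975
3. ⊥bis P1·P2 via (30.545,19.205): [(0, 14.1612) (43.3362, 21.3171) (46.21, 25) (0, 25)]  |A|=319.9474
4. ⊥bis P1·P3 via (22.845,12.54): [(16.4406, 16.876) (43.3362, 21.3171) (46.21, 25) (4.4412, 25)]  |A|=212.8096
5. ⊥bis P1·P4 via (29.17,15.11): [(16.4406, 16.876) (43.3362, 21.3171) (46.21, 25) (4.4412, 25)]  |A|=212.8096
6. ⊥bis P1·P5 via (34.075,14.01): [(16.4406, 16.876) (43.3362, 21.3171) (46.21, 25) (4.4412, 25)]  |A|=212.8096
7. ⊥bis P1·P6 via (28.24,16.56): [(9.7855, 21.3817) (22.9295, 17.9475) (43.3362, 21.3171) (46.21, 25) (4.4412, 25)]  |A|=194.6255
8. ⊥bis P1·P7 via (26.335,13.56): [(9.7855, 21.3817) (22.9295, 17.9475) (43.3362, 21.3171) (46.21, 25) (4.4412, 25)]  |A|=194.6255
9. ⊥bis P1·P8 via (37.995,21.675): [(9.7855, 21.3817) (22.9295, 17.9475) (37.7875, 20.4009) (38.5365, 25) (4.4412, 25)]  |A|=168.0791
10. canonical 5-gon: [(9.7855, 21.3817) (22.9295, 17.9475) (37.7875, 20.4009) (38.5365, 25) (4.4412, 25)]
11. shoelace: 168.0791

Area of P1's cell: 168.0791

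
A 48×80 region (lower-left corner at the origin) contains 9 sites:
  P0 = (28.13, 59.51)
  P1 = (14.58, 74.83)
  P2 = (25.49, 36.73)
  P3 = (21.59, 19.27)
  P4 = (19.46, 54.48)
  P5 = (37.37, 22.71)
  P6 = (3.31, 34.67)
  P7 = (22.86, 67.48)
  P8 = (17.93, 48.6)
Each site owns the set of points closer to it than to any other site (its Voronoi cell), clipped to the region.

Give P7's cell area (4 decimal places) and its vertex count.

1. box [0,48]×[0,80]: [(0, 0) (48, 0) (48, 80) (0, 80)]
2. ⊥bis P7·P0 via (25.495,63.495): [(0, 46.637) (48, 78.376) (48, 80) (0, 80)]  |A|=839.6898
3. ⊥bis P7·P1 via (18.72,71.155): [(0, 50.0663) (0, 46.637) (48, 78.376) (48, 80) (26.5715, 80)]  |A|=441.9982
4. ⊥bis P7·P2 via (24.175,52.105): [(0, 50.0663) (0, 50.0373) (5.9065, 50.5425) (48, 78.376) (48, 80) (26.5715, 80)]  |A|=431.9559
5. ⊥bis P7·P3 via (22.225,43.375): [(0, 50.0663) (0, 50.0373) (5.9065, 50.5425) (48, 78.376) (48, 80) (26.5715, 80)]  |A|=431.9559
6. ⊥bis P7·P4 via (21.16,60.98): [(11.8494, 63.4151) (21.5408, 60.8804) (48, 78.376) (48, 80) (26.5715, 80)]  |A|=325.3608
7. ⊥bis P7·P5 via (30.115,45.095): [(11.8494, 63.4151) (21.5408, 60.8804) (48, 78.376) (48, 80) (26.5715, 80)]  |A|=325.3608
8. ⊥bis P7·P6 via (13.085,51.075): [(11.8494, 63.4151) (21.5408, 60.8804) (48, 78.376) (48, 80) (26.5715, 80)]  |A|=325.3608
9. ⊥bis P7·P8 via (20.395,58.04): [(11.8494, 63.4151) (21.5408, 60.8804) (48, 78.376) (48, 80) (26.5715, 80)]  |A|=325.3608
10. canonical 5-gon: [(11.8494, 63.4151) (21.5408, 60.8804) (48, 78.376) (48, 80) (26.5715, 80)]
11. shoelace: 325.3608

Area of P7's cell: 325.3608 (5 vertices)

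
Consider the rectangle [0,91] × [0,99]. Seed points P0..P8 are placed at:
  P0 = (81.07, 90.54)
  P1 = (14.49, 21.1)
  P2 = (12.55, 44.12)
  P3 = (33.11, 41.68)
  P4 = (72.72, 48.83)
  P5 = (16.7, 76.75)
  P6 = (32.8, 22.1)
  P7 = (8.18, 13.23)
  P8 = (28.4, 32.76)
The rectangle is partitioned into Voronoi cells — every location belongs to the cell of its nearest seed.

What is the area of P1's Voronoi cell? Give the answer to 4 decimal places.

1. box [0,91]×[0,99]: [(0, 0) (91, 0) (91, 99) (0, 99)]
2. ⊥bis P1·P0 via (47.78,55.82): [(0, 0) (91, 0) (91, 14.3801) (2.7452, 99) (0, 99)]  |A|=5274.9418
3. ⊥bis P1·P2 via (13.52,32.61): [(0, 31.4706) (0, 0) (91, 0) (91, 14.3801) (67.2633, 37.1392)]  |A|=2918.9091
4. ⊥bis P1·P3 via (23.8,31.39): [(21.6905, 33.2986) (0, 31.4706) (0, 0) (58.4942, 0)]  |A|=1315.1938
5. ⊥bis P1·P4 via (43.605,34.965): [(21.6905, 33.2986) (0, 31.4706) (0, 0) (58.4942, 0)]  |A|=1315.1938
6. ⊥bis P1·P5 via (15.595,48.925): [(21.6905, 33.2986) (0, 31.4706) (0, 0) (58.4942, 0)]  |A|=1315.1938
7. ⊥bis P1·P6 via (23.645,21.6): [(23.0745, 32.0464) (21.6905, 33.2986) (0, 31.4706) (0, 0) (24.8247, 0)]  |A|=775.6997
8. ⊥bis P1·P7 via (11.335,17.165): [(24.462, 6.64) (23.0745, 32.0464) (21.6905, 33.2986) (0, 31.4706) (0, 26.2532)]  |A|=372.1786
9. ⊥bis P1·P8 via (21.445,26.93): [(24.462, 6.64) (23.4869, 24.494) (16.475, 32.859) (0, 31.4706) (0, 26.2532)]  |A|=343.8559
10. canonical 5-gon: [(24.462, 6.64) (23.4869, 24.494) (16.475, 32.859) (0, 31.4706) (0, 26.2532)]
11. shoelace: 343.8559

Area of P1's cell: 343.8559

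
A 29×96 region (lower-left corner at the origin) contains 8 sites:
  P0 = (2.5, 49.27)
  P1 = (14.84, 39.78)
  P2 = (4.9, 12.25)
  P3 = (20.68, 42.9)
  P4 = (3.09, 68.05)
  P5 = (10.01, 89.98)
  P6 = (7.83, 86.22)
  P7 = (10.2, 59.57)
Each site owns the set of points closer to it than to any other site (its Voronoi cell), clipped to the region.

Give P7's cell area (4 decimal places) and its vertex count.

Area of P7's cell: 418.5630 (6 vertices)

1. box [0,29]×[0,96]: [(0, 0) (29, 0) (29, 96) (0, 96)]
2. ⊥bis P7·P0 via (6.35,54.42): [(0, 59.1671) (29, 37.4875) (29, 96) (0, 96)]  |A|=1382.5088
3. ⊥bis P7·P1 via (12.52,49.675): [(0, 59.1671) (12.6549, 49.7066) (29, 53.5389) (29, 96) (0, 96)]  |A|=1251.3275
4. ⊥bis P7·P2 via (7.55,35.91): [(0, 59.1671) (12.6549, 49.7066) (29, 53.5389) (29, 96) (0, 96)]  |A|=1251.3275
5. ⊥bis P7·P3 via (15.44,51.235): [(0, 59.1671) (12.6549, 49.7066) (13.2194, 49.839) (29, 59.7598) (29, 96) (0, 96)]  |A|=1202.2429
6. ⊥bis P7·P4 via (6.645,63.81): [(0.5855, 58.7294) (12.6549, 49.7066) (13.2194, 49.839) (29, 59.7598) (29, 82.5534)]  |A|=459.998
7. ⊥bis P7·P5 via (10.105,74.775): [(19.795, 74.8355) (0.5855, 58.7294) (12.6549, 49.7066) (13.2194, 49.839) (29, 59.7598) (29, 74.8931)]  |A|=424.7413
8. ⊥bis P7·P6 via (9.015,72.895): [(18.485, 73.7372) (0.5855, 58.7294) (12.6549, 49.7066) (13.2194, 49.839) (29, 59.7598) (29, 74.6723)]  |A|=418.563
9. canonical 6-gon: [(18.485, 73.7372) (0.5855, 58.7294) (12.6549, 49.7066) (13.2194, 49.839) (29, 59.7598) (29, 74.6723)]
10. shoelace: 418.563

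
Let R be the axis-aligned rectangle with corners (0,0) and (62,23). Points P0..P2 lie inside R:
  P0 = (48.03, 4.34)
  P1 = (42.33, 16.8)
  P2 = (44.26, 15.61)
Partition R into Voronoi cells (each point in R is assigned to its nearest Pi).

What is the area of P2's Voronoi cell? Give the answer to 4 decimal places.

1. box [0,62]×[0,23]: [(0, 0) (62, 0) (62, 23) (0, 23)]
2. ⊥bis P2·P0 via (46.145,9.975): [(0, 0) (16.3258, 0) (62, 15.2788) (62, 23) (0, 23)]  |A|=1077.0778
3. ⊥bis P2·P1 via (43.295,16.205): [(37.715, 7.155) (62, 15.2788) (62, 23) (47.4847, 23)]  |A|=208.753
4. canonical 4-gon: [(37.715, 7.155) (62, 15.2788) (62, 23) (47.4847, 23)]
5. shoelace: 208.753

Area of P2's cell: 208.7530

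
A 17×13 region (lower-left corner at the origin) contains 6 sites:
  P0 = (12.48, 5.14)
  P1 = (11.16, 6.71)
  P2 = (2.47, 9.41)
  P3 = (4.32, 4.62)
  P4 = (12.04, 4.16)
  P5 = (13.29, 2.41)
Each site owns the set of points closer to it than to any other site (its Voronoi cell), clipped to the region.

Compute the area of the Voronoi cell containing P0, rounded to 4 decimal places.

1. box [0,17]×[0,13]: [(0, 0) (17, 0) (17, 13) (0, 13)]
2. ⊥bis P0·P1 via (11.82,5.925): [(4.7728, 0) (17, 0) (17, 10.2802)]  |A|=62.8486
3. ⊥bis P0·P2 via (7.475,7.275): [(4.7728, 0) (17, 0) (17, 10.2802)]  |A|=62.8486
4. ⊥bis P0·P3 via (8.4,4.88): [(8.5107, 3.1427) (8.711, 0) (17, 0) (17, 10.2802)]  |A|=56.6604
5. ⊥bis P0·P4 via (12.26,4.65): [(10.9846, 5.2226) (17, 2.5218) (17, 10.2802)]  |A|=23.3347
6. ⊥bis P0·P5 via (12.885,3.775): [(10.9846, 5.2226) (13.6821, 4.0115) (17, 4.9959) (17, 10.2802)]  |A|=19.2303
7. canonical 4-gon: [(10.9846, 5.2226) (13.6821, 4.0115) (17, 4.9959) (17, 10.2802)]
8. shoelace: 19.2303

Area of P0's cell: 19.2303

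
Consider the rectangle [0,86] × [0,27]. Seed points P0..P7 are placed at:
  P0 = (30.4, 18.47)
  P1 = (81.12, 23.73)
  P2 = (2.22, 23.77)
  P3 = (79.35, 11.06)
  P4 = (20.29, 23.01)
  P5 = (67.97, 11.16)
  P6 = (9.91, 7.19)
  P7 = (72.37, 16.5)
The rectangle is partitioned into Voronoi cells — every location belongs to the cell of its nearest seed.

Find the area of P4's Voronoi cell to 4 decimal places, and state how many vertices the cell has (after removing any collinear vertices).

Area of P4's cell: 179.9563 (4 vertices)

1. box [0,86]×[0,27]: [(0, 0) (86, 0) (86, 27) (0, 27)]
2. ⊥bis P4·P0 via (25.345,20.74): [(0, 0) (16.0315, 0) (28.1561, 27) (0, 27)]  |A|=596.5327
3. ⊥bis P4·P1 via (50.705,23.37): [(0, 0) (16.0315, 0) (28.1561, 27) (0, 27)]  |A|=596.5327
4. ⊥bis P4·P2 via (11.255,23.39): [(10.2712, 0) (16.0315, 0) (28.1561, 27) (11.4068, 27)]  |A|=303.8786
5. ⊥bis P4·P3 via (49.82,17.035): [(10.2712, 0) (16.0315, 0) (28.1561, 27) (11.4068, 27)]  |A|=303.8786
6. ⊥bis P4·P5 via (44.13,17.085): [(10.2712, 0) (16.0315, 0) (28.1561, 27) (11.4068, 27)]  |A|=303.8786
7. ⊥bis P4·P6 via (15.1,15.1): [(11.019, 17.7777) (21.0571, 11.1914) (28.1561, 27) (11.4068, 27)]  |A|=179.9563
8. ⊥bis P4·P7 via (46.33,19.755): [(11.019, 17.7777) (21.0571, 11.1914) (28.1561, 27) (11.4068, 27)]  |A|=179.9563
9. canonical 4-gon: [(11.019, 17.7777) (21.0571, 11.1914) (28.1561, 27) (11.4068, 27)]
10. shoelace: 179.9563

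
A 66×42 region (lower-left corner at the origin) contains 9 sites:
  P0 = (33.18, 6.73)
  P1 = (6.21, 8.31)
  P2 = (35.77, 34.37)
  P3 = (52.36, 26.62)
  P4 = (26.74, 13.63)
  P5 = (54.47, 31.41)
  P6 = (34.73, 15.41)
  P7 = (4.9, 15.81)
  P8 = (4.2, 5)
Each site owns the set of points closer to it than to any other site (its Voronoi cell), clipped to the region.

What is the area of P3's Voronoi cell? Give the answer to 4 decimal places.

1. box [0,66]×[0,42]: [(0, 0) (66, 0) (66, 42) (0, 42)]
2. ⊥bis P3·P0 via (42.77,16.675): [(60.0623, 0) (66, 0) (66, 42) (16.5075, 42)]  |A|=1164.0343
3. ⊥bis P3·P1 via (29.285,17.465): [(21.4365, 37.247) (60.0623, 0) (66, 0) (66, 42) (19.5507, 42)]  |A|=1156.802
4. ⊥bis P3·P2 via (44.065,30.495): [(39.2119, 20.1061) (60.0623, 0) (66, 0) (66, 42) (49.4395, 42)]  |A|=803.5296
5. ⊥bis P3·P4 via (39.55,20.125): [(39.3786, 20.4631) (39.8922, 19.4501) (60.0623, 0) (66, 0) (66, 42) (49.4395, 42)]  |A|=803.3535
6. ⊥bis P3·P5 via (53.415,29.015): [(45.0873, 32.6834) (39.3786, 20.4631) (39.8922, 19.4501) (60.0623, 0) (66, 0) (66, 23.4713)]  |A|=532.467
7. ⊥bis P3·P6 via (43.545,21.015): [(45.0873, 32.6834) (41.2918, 24.5586) (51.9068, 7.8643) (60.0623, 0) (66, 0) (66, 23.4713)]  |A|=491.6499
8. ⊥bis P3·P7 via (28.63,21.215): [(45.0873, 32.6834) (41.2918, 24.5586) (51.9068, 7.8643) (60.0623, 0) (66, 0) (66, 23.4713)]  |A|=491.6499
9. ⊥bis P3·P8 via (28.28,15.81): [(45.0873, 32.6834) (41.2918, 24.5586) (51.9068, 7.8643) (60.0623, 0) (66, 0) (66, 23.4713)]  |A|=491.6499
10. canonical 6-gon: [(45.0873, 32.6834) (41.2918, 24.5586) (51.9068, 7.8643) (60.0623, 0) (66, 0) (66, 23.4713)]
11. shoelace: 491.6499

Area of P3's cell: 491.6499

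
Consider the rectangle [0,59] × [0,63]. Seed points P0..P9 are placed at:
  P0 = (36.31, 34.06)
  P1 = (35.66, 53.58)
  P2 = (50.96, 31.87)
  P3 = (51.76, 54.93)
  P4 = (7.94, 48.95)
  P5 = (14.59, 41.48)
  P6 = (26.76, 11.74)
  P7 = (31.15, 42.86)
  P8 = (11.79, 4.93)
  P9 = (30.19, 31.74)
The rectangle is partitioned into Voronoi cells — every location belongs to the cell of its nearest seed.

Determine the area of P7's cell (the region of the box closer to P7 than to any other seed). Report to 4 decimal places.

1. box [0,59]×[0,63]: [(0, 0) (59, 0) (59, 63) (0, 63)]
2. ⊥bis P7·P0 via (33.73,38.46): [(0, 18.682) (59, 53.2774) (59, 63) (0, 63)]  |A|=1594.1988
3. ⊥bis P7·P1 via (33.405,48.22): [(0, 62.2738) (0, 18.682) (43.2857, 44.0631)]  |A|=943.4511
4. ⊥bis P7·P2 via (41.055,37.365): [(0, 62.2738) (0, 18.682) (43.2857, 44.0631)]  |A|=943.4511
5. ⊥bis P7·P3 via (41.455,48.895): [(0, 62.2738) (0, 18.682) (43.2857, 44.0631)]  |A|=943.4511
6. ⊥bis P7·P4 via (19.545,45.905): [(21.4699, 53.2412) (14.6571, 27.2763) (43.2857, 44.0631)]  |A|=314.4861
7. ⊥bis P7·P5 via (22.87,42.17): [(21.9647, 53.033) (23.6707, 32.5616) (43.2857, 44.0631)]  |A|=210.5839
8. ⊥bis P7·P6 via (28.955,27.3): [(21.9647, 53.033) (23.6707, 32.5616) (43.2857, 44.0631)]  |A|=210.5839
9. ⊥bis P7·P8 via (21.47,23.895): [(21.9647, 53.033) (23.6707, 32.5616) (43.2857, 44.0631)]  |A|=210.5839
10. ⊥bis P7·P9 via (30.67,37.3): [(21.9647, 53.033) (23.2223, 37.943) (31.6129, 37.2186) (43.2857, 44.0631)]  |A|=188.1697
11. canonical 4-gon: [(21.9647, 53.033) (23.2223, 37.943) (31.6129, 37.2186) (43.2857, 44.0631)]
12. shoelace: 188.1697

Area of P7's cell: 188.1697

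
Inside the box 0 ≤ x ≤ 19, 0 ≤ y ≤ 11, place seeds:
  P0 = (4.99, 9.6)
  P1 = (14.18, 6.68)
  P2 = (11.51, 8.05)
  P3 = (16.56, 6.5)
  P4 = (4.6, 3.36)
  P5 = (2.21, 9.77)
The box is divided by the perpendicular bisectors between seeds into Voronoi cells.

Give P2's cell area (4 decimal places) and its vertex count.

Area of P2's cell: 33.9518 (4 vertices)

1. box [0,19]×[0,11]: [(0, 0) (19, 0) (19, 11) (0, 11)]
2. ⊥bis P2·P0 via (8.25,8.825): [(6.152, 0) (19, 0) (19, 11) (8.7671, 11)]  |A|=126.945
3. ⊥bis P2·P1 via (12.845,7.365): [(6.152, 0) (9.066, 0) (14.7101, 11) (8.7671, 11)]  |A|=48.7136
4. ⊥bis P2·P3 via (14.035,7.275): [(6.152, 0) (9.066, 0) (14.7101, 11) (8.7671, 11)]  |A|=48.7136
5. ⊥bis P2·P4 via (8.055,5.705): [(7.6501, 6.3016) (10.2977, 2.4007) (14.7101, 11) (8.7671, 11)]  |A|=33.9518
6. ⊥bis P2·P5 via (6.86,8.91): [(7.6501, 6.3016) (10.2977, 2.4007) (14.7101, 11) (8.7671, 11)]  |A|=33.9518
7. canonical 4-gon: [(7.6501, 6.3016) (10.2977, 2.4007) (14.7101, 11) (8.7671, 11)]
8. shoelace: 33.9518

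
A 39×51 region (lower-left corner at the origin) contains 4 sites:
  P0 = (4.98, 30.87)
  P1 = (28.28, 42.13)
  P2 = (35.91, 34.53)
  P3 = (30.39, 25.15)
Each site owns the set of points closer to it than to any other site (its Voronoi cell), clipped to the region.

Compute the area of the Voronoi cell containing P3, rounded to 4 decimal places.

Area of P3's cell: 750.6736

1. box [0,39]×[0,51]: [(0, 0) (39, 0) (39, 51) (0, 51)]
2. ⊥bis P3·P0 via (17.685,28.01): [(11.3797, 0) (39, 0) (39, 51) (22.8602, 51)]  |A|=1115.8811
3. ⊥bis P3·P1 via (29.335,33.64): [(18.6536, 32.3127) (11.3797, 0) (39, 0) (39, 34.841)]  |A|=800.6878
4. ⊥bis P3·P2 via (33.15,29.84): [(27.1534, 33.3689) (18.6536, 32.3127) (11.3797, 0) (39, 0) (39, 26.3974)]  |A|=750.6736
5. canonical 5-gon: [(27.1534, 33.3689) (18.6536, 32.3127) (11.3797, 0) (39, 0) (39, 26.3974)]
6. shoelace: 750.6736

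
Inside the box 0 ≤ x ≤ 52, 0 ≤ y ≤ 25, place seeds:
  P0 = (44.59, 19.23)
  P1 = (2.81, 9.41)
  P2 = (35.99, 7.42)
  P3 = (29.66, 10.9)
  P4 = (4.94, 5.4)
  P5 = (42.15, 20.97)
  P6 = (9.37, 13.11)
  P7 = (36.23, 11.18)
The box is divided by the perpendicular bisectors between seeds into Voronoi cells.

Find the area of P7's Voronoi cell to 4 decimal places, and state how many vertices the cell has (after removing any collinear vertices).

Area of P7's cell: 83.4038 (4 vertices)

1. box [0,52]×[0,25]: [(0, 0) (52, 0) (52, 25) (0, 25)]
2. ⊥bis P7·P0 via (40.41,15.205): [(0, 0) (52, 0) (52, 3.1687) (30.9782, 25) (0, 25)]  |A|=1070.5333
3. ⊥bis P7·P1 via (19.52,10.295): [(20.0652, 0) (52, 0) (52, 3.1687) (30.9782, 25) (18.7412, 25)]  |A|=585.4528
4. ⊥bis P7·P2 via (36.11,9.3): [(19.5166, 10.3592) (46.75, 8.6209) (30.9782, 25) (18.7412, 25)]  |A|=298.9021
5. ⊥bis P7·P3 via (32.945,11.04): [(33.0107, 9.4978) (46.75, 8.6209) (32.4136, 23.5094)]  |A|=95.9923
6. ⊥bis P7·P4 via (20.585,8.29): [(33.0107, 9.4978) (46.75, 8.6209) (32.4136, 23.5094)]  |A|=95.9923
7. ⊥bis P7·P5 via (39.19,16.075): [(32.5595, 20.0844) (33.0107, 9.4978) (46.75, 8.6209) (40.1051, 15.5216)]  |A|=83.4038
8. ⊥bis P7·P6 via (22.8,12.145): [(32.5595, 20.0844) (33.0107, 9.4978) (46.75, 8.6209) (40.1051, 15.5216)]  |A|=83.4038
9. canonical 4-gon: [(32.5595, 20.0844) (33.0107, 9.4978) (46.75, 8.6209) (40.1051, 15.5216)]
10. shoelace: 83.4038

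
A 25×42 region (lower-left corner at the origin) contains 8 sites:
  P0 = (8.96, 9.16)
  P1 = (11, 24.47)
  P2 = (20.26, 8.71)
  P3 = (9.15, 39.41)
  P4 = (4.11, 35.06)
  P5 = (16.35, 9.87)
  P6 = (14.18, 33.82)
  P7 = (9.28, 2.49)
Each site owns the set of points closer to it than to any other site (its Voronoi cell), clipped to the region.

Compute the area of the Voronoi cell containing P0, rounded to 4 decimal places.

1. box [0,25]×[0,42]: [(0, 0) (25, 0) (25, 42) (0, 42)]
2. ⊥bis P0·P1 via (9.98,16.815): [(0, 18.1448) (0, 0) (25, 0) (25, 14.8136)]  |A|=411.9805
3. ⊥bis P0·P2 via (14.61,8.935): [(14.8977, 16.1597) (0, 18.1448) (0, 0) (14.2542, 0)]  |A|=250.3299
4. ⊥bis P0·P3 via (9.055,24.285): [(14.8977, 16.1597) (0, 18.1448) (0, 0) (14.2542, 0)]  |A|=250.3299
5. ⊥bis P0·P4 via (6.535,22.11): [(14.8977, 16.1597) (0, 18.1448) (0, 0) (14.2542, 0)]  |A|=250.3299
6. ⊥bis P0·P5 via (12.655,9.515): [(11.9792, 16.5486) (0, 18.1448) (0, 0) (13.5692, 0)]  |A|=220.9558
7. ⊥bis P0·P6 via (11.57,21.49): [(11.9792, 16.5486) (0, 18.1448) (0, 0) (13.5692, 0)]  |A|=220.9558
8. ⊥bis P0·P7 via (9.12,5.825): [(12.9917, 6.0107) (11.9792, 16.5486) (0, 18.1448) (0, 5.3875)]  |A|=145.1794
9. canonical 4-gon: [(12.9917, 6.0107) (11.9792, 16.5486) (0, 18.1448) (0, 5.3875)]
10. shoelace: 145.1794

Area of P0's cell: 145.1794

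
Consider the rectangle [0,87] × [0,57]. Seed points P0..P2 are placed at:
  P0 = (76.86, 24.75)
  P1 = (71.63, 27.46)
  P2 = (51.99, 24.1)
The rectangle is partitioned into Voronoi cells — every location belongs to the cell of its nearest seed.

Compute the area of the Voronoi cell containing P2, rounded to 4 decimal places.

Area of P2's cell: 3492.0276

1. box [0,87]×[0,57]: [(0, 0) (87, 0) (87, 57) (0, 57)]
2. ⊥bis P2·P0 via (64.425,24.425): [(0, 0) (65.0634, 0) (63.5736, 57) (0, 57)]  |A|=3666.1543
3. ⊥bis P2·P1 via (61.81,25.78): [(0, 0) (65.0634, 0) (64.8547, 7.9828) (56.4689, 57) (0, 57)]  |A|=3492.0276
4. canonical 5-gon: [(0, 0) (65.0634, 0) (64.8547, 7.9828) (56.4689, 57) (0, 57)]
5. shoelace: 3492.0276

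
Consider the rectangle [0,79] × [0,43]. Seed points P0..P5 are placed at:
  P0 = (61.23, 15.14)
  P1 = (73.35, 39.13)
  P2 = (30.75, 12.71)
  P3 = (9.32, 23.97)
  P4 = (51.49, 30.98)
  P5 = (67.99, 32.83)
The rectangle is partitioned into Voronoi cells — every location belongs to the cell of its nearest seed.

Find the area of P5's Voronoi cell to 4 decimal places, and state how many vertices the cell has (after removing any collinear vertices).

Area of P5's cell: 289.0573 (5 vertices)

1. box [0,79]×[0,43]: [(0, 0) (79, 0) (79, 43) (0, 43)]
2. ⊥bis P5·P0 via (64.61,23.985): [(79, 18.4861) (79, 43) (14.8503, 43)]  |A|=786.2808
3. ⊥bis P5·P1 via (70.67,35.98): [(79, 18.4861) (79, 28.8929) (62.4189, 43) (14.8503, 43)]  |A|=669.325
4. ⊥bis P5·P2 via (49.37,22.77): [(44.5777, 31.6401) (79, 18.4861) (79, 28.8929) (62.4189, 43) (38.4402, 43)]  |A|=535.3359
5. ⊥bis P5·P3 via (38.655,28.4): [(44.5777, 31.6401) (79, 18.4861) (79, 28.8929) (62.4189, 43) (38.4402, 43)]  |A|=535.3359
6. ⊥bis P5·P4 via (59.74,31.905): [(60.4498, 25.5748) (79, 18.4861) (79, 28.8929) (62.4189, 43) (58.496, 43)]  |A|=289.0573
7. canonical 5-gon: [(60.4498, 25.5748) (79, 18.4861) (79, 28.8929) (62.4189, 43) (58.496, 43)]
8. shoelace: 289.0573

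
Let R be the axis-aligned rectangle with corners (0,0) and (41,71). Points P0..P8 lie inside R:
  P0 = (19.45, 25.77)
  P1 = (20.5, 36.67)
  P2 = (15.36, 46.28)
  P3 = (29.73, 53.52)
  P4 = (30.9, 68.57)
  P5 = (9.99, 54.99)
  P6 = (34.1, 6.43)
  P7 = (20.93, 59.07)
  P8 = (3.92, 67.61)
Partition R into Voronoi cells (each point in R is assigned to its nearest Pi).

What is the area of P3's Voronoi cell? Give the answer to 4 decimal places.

1. box [0,41]×[0,71]: [(0, 0) (41, 0) (41, 71) (0, 71)]
2. ⊥bis P3·P0 via (24.59,39.645): [(0, 48.7544) (41, 33.5659) (41, 71) (0, 71)]  |A|=1223.4342
3. ⊥bis P3·P1 via (25.115,45.095): [(0, 58.8524) (41, 36.3936) (41, 71) (0, 71)]  |A|=958.4579
4. ⊥bis P3·P2 via (22.545,49.9): [(24.9091, 45.2078) (41, 36.3936) (41, 71) (11.9142, 71)]  |A|=653.5175
5. ⊥bis P3·P4 via (30.315,61.045): [(16.3842, 62.128) (24.9091, 45.2078) (41, 36.3936) (41, 60.2143)]  |A|=391.7442
6. ⊥bis P3·P5 via (19.86,54.255): [(20.4229, 61.814) (19.9232, 55.1038) (24.9091, 45.2078) (41, 36.3936) (41, 60.2143)]  |A|=378.1153
7. ⊥bis P3·P6 via (31.915,29.975): [(20.4229, 61.814) (19.9232, 55.1038) (24.9091, 45.2078) (41, 36.3936) (41, 60.2143)]  |A|=378.1153
8. ⊥bis P3·P7 via (25.33,56.295): [(28.4187, 61.1924) (21.9907, 51.0002) (24.9091, 45.2078) (41, 36.3936) (41, 60.2143)]  |A|=327.4082
9. ⊥bis P3·P8 via (16.825,60.565): [(28.4187, 61.1924) (21.9907, 51.0002) (24.9091, 45.2078) (41, 36.3936) (41, 60.2143)]  |A|=327.4082
10. canonical 5-gon: [(28.4187, 61.1924) (21.9907, 51.0002) (24.9091, 45.2078) (41, 36.3936) (41, 60.2143)]
11. shoelace: 327.4082

Area of P3's cell: 327.4082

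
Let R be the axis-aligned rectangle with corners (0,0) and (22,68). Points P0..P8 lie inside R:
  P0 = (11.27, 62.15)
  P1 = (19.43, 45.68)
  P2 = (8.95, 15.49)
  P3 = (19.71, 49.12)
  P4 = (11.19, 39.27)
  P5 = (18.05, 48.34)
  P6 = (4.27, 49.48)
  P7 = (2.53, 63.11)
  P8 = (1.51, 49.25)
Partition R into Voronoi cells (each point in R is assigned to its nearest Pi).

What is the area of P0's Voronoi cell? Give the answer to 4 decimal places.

Area of P0's cell: 180.1215

1. box [0,22]×[0,68]: [(0, 0) (22, 0) (22, 68) (0, 68)]
2. ⊥bis P0·P1 via (15.35,53.915): [(0, 46.3099) (22, 57.2097) (22, 68) (0, 68)]  |A|=357.2842
3. ⊥bis P0·P2 via (10.11,38.82): [(0, 46.3099) (22, 57.2097) (22, 68) (0, 68)]  |A|=357.2842
4. ⊥bis P0·P3 via (15.49,55.635): [(0, 46.3099) (4.6512, 48.6143) (22, 59.8518) (22, 68) (0, 68)]  |A|=334.3661
5. ⊥bis P0·P4 via (11.23,50.71): [(0, 50.7493) (7.9045, 50.7216) (22, 59.8518) (22, 68) (0, 68)]  |A|=315.6683
6. ⊥bis P0·P5 via (14.66,55.245): [(0, 50.7493) (5.4638, 50.7302) (15.6015, 55.7072) (22, 59.8518) (22, 68) (0, 68)]  |A|=309.5512
7. ⊥bis P0·P6 via (7.77,55.815): [(0, 60.1078) (11.5581, 53.7221) (15.6015, 55.7072) (22, 59.8518) (22, 68) (0, 68)]  |A|=247.2357
8. ⊥bis P0·P7 via (6.9,62.63): [(6.244, 56.6581) (11.5581, 53.7221) (15.6015, 55.7072) (22, 59.8518) (22, 68) (7.4898, 68)]  |A|=180.1215
9. ⊥bis P0·P8 via (6.39,55.7): [(6.244, 56.6581) (11.5581, 53.7221) (15.6015, 55.7072) (22, 59.8518) (22, 68) (7.4898, 68)]  |A|=180.1215
10. canonical 6-gon: [(6.244, 56.6581) (11.5581, 53.7221) (15.6015, 55.7072) (22, 59.8518) (22, 68) (7.4898, 68)]
11. shoelace: 180.1215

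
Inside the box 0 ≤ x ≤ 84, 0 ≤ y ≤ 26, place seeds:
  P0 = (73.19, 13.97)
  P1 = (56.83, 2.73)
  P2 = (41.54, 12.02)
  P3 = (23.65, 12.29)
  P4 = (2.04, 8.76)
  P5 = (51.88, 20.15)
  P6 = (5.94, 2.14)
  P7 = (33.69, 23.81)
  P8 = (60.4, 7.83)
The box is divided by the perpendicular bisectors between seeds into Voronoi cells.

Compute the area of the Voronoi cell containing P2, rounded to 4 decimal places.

Area of P2's cell: 281.7364

1. box [0,84]×[0,26]: [(0, 0) (84, 0) (84, 26) (0, 26)]
2. ⊥bis P2·P0 via (57.365,12.995): [(0, 0) (58.1656, 0) (56.5637, 26) (0, 26)]  |A|=1491.482
3. ⊥bis P2·P1 via (49.185,7.375): [(0, 0) (44.704, 0) (56.9263, 20.116) (56.5637, 26) (0, 26)]  |A|=1356.0853
4. ⊥bis P2·P3 via (32.595,12.155): [(32.4116, 0) (44.704, 0) (56.9263, 20.116) (56.5637, 26) (32.804, 26)]  |A|=508.2837
5. ⊥bis P2·P4 via (21.79,10.39): [(32.4116, 0) (44.704, 0) (56.9263, 20.116) (56.5637, 26) (32.804, 26)]  |A|=508.2837
6. ⊥bis P2·P5 via (46.71,16.085): [(32.4116, 0) (44.704, 0) (51.0914, 10.5126) (38.9142, 26) (32.804, 26)]  |A|=352.7039
7. ⊥bis P2·P6 via (23.74,7.08): [(32.4116, 0) (44.704, 0) (51.0914, 10.5126) (38.9142, 26) (32.804, 26)]  |A|=352.7039
8. ⊥bis P2·P7 via (37.615,17.915): [(32.6319, 14.5971) (32.4116, 0) (44.704, 0) (51.0914, 10.5126) (42.6403, 21.261)]  |A|=281.7364
9. ⊥bis P2·P8 via (50.97,9.925): [(32.6319, 14.5971) (32.4116, 0) (44.704, 0) (51.0914, 10.5126) (42.6403, 21.261)]  |A|=281.7364
10. canonical 5-gon: [(32.6319, 14.5971) (32.4116, 0) (44.704, 0) (51.0914, 10.5126) (42.6403, 21.261)]
11. shoelace: 281.7364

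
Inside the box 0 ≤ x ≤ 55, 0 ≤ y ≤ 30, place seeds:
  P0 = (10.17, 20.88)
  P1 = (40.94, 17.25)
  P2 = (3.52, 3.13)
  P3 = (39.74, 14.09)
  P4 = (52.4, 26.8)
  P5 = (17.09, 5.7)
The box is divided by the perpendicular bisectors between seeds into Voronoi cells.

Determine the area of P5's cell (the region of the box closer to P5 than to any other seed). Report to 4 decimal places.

Area of P5's cell: 292.7203

1. box [0,55]×[0,30]: [(0, 0) (55, 0) (55, 30) (0, 30)]
2. ⊥bis P5·P0 via (13.63,13.29): [(0, 7.0766) (0, 0) (55, 0) (55, 30) (50.2858, 30)]  |A|=1073.6395
3. ⊥bis P5·P1 via (29.015,11.475): [(25.5128, 18.7069) (0, 7.0766) (0, 0) (34.5721, 0)]  |A|=413.6399
4. ⊥bis P5·P2 via (10.305,4.415): [(25.5128, 18.7069) (9.022, 11.1894) (11.1411, 0) (34.5721, 0)]  |A|=319.3861
5. ⊥bis P5·P3 via (28.415,9.895): [(25.2032, 18.5658) (9.022, 11.1894) (11.1411, 0) (32.0803, 0)]  |A|=292.7203
6. ⊥bis P5·P4 via (34.745,16.25): [(25.2032, 18.5658) (9.022, 11.1894) (11.1411, 0) (32.0803, 0)]  |A|=292.7203
7. canonical 4-gon: [(25.2032, 18.5658) (9.022, 11.1894) (11.1411, 0) (32.0803, 0)]
8. shoelace: 292.7203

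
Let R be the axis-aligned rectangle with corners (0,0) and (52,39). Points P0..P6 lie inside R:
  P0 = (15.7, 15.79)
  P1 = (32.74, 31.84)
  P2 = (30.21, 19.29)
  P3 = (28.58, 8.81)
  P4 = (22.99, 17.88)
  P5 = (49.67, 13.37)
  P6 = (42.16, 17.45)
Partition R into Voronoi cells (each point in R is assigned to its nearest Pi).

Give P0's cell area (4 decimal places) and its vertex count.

Area of P0's cell: 671.8074 (6 vertices)

1. box [0,52]×[0,39]: [(0, 0) (52, 0) (52, 39) (0, 39)]
2. ⊥bis P0·P1 via (24.22,23.815): [(0, 0) (46.6514, 0) (9.9172, 39) (0, 39)]  |A|=1103.0879
3. ⊥bis P0·P2 via (22.955,17.54): [(0, 0) (27.1859, 0) (20.4848, 27.7805) (9.9172, 39) (0, 39)]  |A|=832.7067
4. ⊥bis P0·P3 via (22.14,12.3): [(0, 0) (15.4743, 0) (23.5786, 14.9546) (20.4848, 27.7805) (9.9172, 39) (0, 39)]  |A|=745.1356
5. ⊥bis P0·P4 via (19.345,16.835): [(0, 0) (15.4743, 0) (21.1624, 10.496) (14.3351, 34.3096) (9.9172, 39) (0, 39)]  |A|=671.8074
6. ⊥bis P0·P5 via (32.685,14.58): [(0, 0) (15.4743, 0) (21.1624, 10.496) (14.3351, 34.3096) (9.9172, 39) (0, 39)]  |A|=671.8074
7. ⊥bis P0·P6 via (28.93,16.62): [(0, 0) (15.4743, 0) (21.1624, 10.496) (14.3351, 34.3096) (9.9172, 39) (0, 39)]  |A|=671.8074
8. canonical 6-gon: [(0, 0) (15.4743, 0) (21.1624, 10.496) (14.3351, 34.3096) (9.9172, 39) (0, 39)]
9. shoelace: 671.8074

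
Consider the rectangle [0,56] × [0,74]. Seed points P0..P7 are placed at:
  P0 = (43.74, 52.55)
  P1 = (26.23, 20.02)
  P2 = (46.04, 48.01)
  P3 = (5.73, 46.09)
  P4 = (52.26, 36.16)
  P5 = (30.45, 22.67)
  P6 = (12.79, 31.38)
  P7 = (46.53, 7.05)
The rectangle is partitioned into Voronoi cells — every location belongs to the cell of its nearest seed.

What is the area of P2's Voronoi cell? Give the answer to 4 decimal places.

1. box [0,56]×[0,74]: [(0, 0) (56, 0) (56, 74) (0, 74)]
2. ⊥bis P2·P0 via (44.89,50.28): [(0, 27.5384) (0, 0) (56, 0) (56, 55.9084)]  |A|=2336.51
3. ⊥bis P2·P1 via (36.135,34.015): [(26.3935, 40.9095) (56, 19.9555) (56, 55.9084)]  |A|=532.2194
4. ⊥bis P2·P3 via (25.885,47.05): [(26.3935, 40.9095) (56, 19.9555) (56, 55.9084)]  |A|=532.2194
5. ⊥bis P2·P4 via (49.15,42.085): [(26.3935, 40.9095) (35.1303, 34.7261) (56, 45.6805) (56, 55.9084)]  |A|=263.7819
6. ⊥bis P2·P5 via (38.245,35.34): [(27.9284, 41.6871) (37.3495, 35.891) (56, 45.6805) (56, 55.9084)]  |A|=243.7214
7. ⊥bis P2·P6 via (29.415,39.695): [(28.3195, 41.8853) (28.6365, 41.2514) (37.3495, 35.891) (56, 45.6805) (56, 55.9084)]  |A|=243.566
8. ⊥bis P2·P7 via (46.285,27.53): [(28.3195, 41.8853) (28.6365, 41.2514) (37.3495, 35.891) (56, 45.6805) (56, 55.9084)]  |A|=243.566
9. canonical 5-gon: [(28.3195, 41.8853) (28.6365, 41.2514) (37.3495, 35.891) (56, 45.6805) (56, 55.9084)]
10. shoelace: 243.566

Area of P2's cell: 243.5660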